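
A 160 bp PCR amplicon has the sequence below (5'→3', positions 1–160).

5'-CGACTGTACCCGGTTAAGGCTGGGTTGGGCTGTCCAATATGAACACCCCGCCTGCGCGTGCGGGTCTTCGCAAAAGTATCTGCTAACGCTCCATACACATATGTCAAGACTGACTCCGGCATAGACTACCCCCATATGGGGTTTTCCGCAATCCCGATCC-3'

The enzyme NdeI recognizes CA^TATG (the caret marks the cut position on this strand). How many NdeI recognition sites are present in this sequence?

CATATG occurs starting at positions 98, 133.
NdeI cuts at 2 sites.

2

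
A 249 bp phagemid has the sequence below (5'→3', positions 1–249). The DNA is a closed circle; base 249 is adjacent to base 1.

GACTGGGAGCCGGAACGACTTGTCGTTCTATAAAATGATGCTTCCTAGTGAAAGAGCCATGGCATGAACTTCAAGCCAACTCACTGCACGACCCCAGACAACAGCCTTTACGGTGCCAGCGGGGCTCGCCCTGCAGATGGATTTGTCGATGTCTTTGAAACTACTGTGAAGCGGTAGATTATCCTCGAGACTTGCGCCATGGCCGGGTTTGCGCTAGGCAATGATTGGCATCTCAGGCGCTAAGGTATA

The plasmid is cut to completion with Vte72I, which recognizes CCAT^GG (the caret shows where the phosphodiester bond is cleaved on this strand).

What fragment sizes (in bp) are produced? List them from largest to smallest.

140, 109 bp

Vte72I sites (CCATGG) start at positions 57, 197.
Vte72I cuts after base 4 of each site, so after positions 60, 200.
Circular molecule, 2 cuts → 2 fragments:
  61–200 → 140 bp
  201–249 then 1–60 → 49 + 60 = 109 bp
Sorted largest to smallest: 140, 109 bp.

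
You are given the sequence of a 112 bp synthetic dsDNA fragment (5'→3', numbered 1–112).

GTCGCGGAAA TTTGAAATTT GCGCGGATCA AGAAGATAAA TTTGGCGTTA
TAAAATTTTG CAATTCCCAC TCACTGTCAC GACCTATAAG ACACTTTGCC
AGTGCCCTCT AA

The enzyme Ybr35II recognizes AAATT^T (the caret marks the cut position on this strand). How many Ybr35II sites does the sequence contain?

AAATTT occurs starting at positions 8, 15, 38, 53.
Ybr35II cuts at 4 sites.

4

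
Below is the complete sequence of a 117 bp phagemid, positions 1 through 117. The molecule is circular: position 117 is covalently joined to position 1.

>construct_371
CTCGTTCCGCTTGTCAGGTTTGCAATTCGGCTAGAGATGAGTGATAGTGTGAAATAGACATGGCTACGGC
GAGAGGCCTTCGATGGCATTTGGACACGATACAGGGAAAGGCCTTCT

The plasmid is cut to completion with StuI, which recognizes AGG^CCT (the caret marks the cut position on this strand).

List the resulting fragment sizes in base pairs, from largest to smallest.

StuI sites (AGGCCT) start at positions 74, 109.
StuI cuts after base 3 of each site, so after positions 76, 111.
Circular molecule, 2 cuts → 2 fragments:
  77–111 → 35 bp
  112–117 then 1–76 → 6 + 76 = 82 bp
Sorted largest to smallest: 82, 35 bp.

82, 35 bp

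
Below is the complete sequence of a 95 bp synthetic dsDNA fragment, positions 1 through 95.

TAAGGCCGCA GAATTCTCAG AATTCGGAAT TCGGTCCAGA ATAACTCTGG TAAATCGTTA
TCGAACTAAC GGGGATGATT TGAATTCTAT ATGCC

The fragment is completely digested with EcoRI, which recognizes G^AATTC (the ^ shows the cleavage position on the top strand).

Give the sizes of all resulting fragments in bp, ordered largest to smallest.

EcoRI sites (GAATTC) start at positions 11, 20, 27, 82.
EcoRI cuts after the first base of each site, so after positions 11, 20, 27, 82.
Linear molecule, 4 cuts → 5 fragments:
  1–11 → 11 bp
  12–20 → 9 bp
  21–27 → 7 bp
  28–82 → 55 bp
  83–95 → 13 bp
Sorted largest to smallest: 55, 13, 11, 9, 7 bp.

55, 13, 11, 9, 7 bp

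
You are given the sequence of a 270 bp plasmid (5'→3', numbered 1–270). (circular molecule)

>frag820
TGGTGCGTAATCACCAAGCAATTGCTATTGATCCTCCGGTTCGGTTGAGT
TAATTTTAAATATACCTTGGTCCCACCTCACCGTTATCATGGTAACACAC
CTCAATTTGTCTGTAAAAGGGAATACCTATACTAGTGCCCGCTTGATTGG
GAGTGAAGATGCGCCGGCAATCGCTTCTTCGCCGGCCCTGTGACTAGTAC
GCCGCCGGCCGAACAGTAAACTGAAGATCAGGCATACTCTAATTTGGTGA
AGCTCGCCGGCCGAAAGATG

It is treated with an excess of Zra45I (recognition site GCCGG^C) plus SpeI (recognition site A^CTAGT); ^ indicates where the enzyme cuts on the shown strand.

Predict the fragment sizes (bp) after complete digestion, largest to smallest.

141, 52, 36, 18, 15, 8 bp

Zra45I sites (GCCGGC) start at positions 163, 181, 204, 256.
Zra45I cuts after base 5 of each site (before the last base), so after positions 167, 185, 208, 260.
SpeI sites (ACTAGT) start at positions 131, 193.
SpeI cuts after the first base of each site, so after positions 131, 193.
Combined cut positions: 131, 167, 185, 193, 208, 260.
Circular molecule, 6 cuts → 6 fragments:
  132–167 → 36 bp
  168–185 → 18 bp
  186–193 → 8 bp
  194–208 → 15 bp
  209–260 → 52 bp
  261–270 then 1–131 → 10 + 131 = 141 bp
Sorted largest to smallest: 141, 52, 36, 18, 15, 8 bp.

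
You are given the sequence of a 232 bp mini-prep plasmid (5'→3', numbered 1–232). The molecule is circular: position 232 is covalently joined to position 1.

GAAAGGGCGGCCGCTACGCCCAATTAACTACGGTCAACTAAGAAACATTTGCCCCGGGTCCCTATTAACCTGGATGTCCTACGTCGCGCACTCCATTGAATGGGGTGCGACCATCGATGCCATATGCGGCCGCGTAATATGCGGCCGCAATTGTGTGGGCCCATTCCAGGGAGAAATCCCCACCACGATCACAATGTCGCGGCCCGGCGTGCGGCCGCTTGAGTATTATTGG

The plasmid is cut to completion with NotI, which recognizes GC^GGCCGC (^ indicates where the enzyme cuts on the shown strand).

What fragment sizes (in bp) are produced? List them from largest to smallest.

119, 70, 28, 15 bp

NotI sites (GCGGCCGC) start at positions 7, 126, 141, 211.
NotI cuts after base 2 of each site, so after positions 8, 127, 142, 212.
Circular molecule, 4 cuts → 4 fragments:
  9–127 → 119 bp
  128–142 → 15 bp
  143–212 → 70 bp
  213–232 then 1–8 → 20 + 8 = 28 bp
Sorted largest to smallest: 119, 70, 28, 15 bp.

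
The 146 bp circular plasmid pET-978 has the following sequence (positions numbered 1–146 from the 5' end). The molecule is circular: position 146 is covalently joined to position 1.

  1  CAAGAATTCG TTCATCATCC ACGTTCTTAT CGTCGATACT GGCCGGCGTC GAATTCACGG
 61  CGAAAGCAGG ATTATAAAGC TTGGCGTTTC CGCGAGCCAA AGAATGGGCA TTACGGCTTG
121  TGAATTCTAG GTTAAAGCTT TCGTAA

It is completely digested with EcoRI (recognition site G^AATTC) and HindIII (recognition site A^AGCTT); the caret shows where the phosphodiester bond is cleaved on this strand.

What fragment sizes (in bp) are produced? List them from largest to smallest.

47, 45, 26, 15, 13 bp

EcoRI sites (GAATTC) start at positions 4, 51, 122.
EcoRI cuts after the first base of each site, so after positions 4, 51, 122.
HindIII sites (AAGCTT) start at positions 77, 135.
HindIII cuts after the first base of each site, so after positions 77, 135.
Combined cut positions: 4, 51, 77, 122, 135.
Circular molecule, 5 cuts → 5 fragments:
  5–51 → 47 bp
  52–77 → 26 bp
  78–122 → 45 bp
  123–135 → 13 bp
  136–146 then 1–4 → 11 + 4 = 15 bp
Sorted largest to smallest: 47, 45, 26, 15, 13 bp.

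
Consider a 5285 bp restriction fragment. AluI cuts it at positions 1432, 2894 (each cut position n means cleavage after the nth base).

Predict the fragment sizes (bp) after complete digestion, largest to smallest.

Linear molecule, 2 cuts → 3 fragments:
  1432 − 0 = 1432 bp
  2894 − 1432 = 1462 bp
  5285 − 2894 = 2391 bp
Sorted largest to smallest: 2391, 1462, 1432 bp.

2391, 1462, 1432 bp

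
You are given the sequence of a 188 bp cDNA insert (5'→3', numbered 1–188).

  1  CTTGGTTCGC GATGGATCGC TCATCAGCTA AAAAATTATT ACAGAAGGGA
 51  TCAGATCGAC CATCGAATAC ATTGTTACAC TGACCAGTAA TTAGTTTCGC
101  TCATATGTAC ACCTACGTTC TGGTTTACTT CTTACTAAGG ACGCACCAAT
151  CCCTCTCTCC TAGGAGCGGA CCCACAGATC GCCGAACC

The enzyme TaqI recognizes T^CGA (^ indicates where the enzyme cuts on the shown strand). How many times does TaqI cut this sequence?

2

TCGA occurs starting at positions 56, 63.
TaqI cuts at 2 sites.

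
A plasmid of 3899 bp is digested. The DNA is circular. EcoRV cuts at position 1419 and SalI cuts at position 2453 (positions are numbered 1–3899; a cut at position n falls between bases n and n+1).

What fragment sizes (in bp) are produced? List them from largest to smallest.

2865, 1034 bp

Combined cut positions (sorted): 1419, 2453.
Circular molecule, 2 cuts → 2 fragments:
  2453 − 1419 = 1034 bp
  wrap: 3899 − 2453 + 1419 = 2865 bp
Sorted largest to smallest: 2865, 1034 bp.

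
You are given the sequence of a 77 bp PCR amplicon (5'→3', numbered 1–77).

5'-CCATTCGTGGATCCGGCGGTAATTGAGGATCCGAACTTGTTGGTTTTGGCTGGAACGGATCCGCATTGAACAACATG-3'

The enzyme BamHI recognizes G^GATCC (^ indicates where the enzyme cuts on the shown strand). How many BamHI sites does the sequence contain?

GGATCC occurs starting at positions 9, 27, 57.
BamHI cuts at 3 sites.

3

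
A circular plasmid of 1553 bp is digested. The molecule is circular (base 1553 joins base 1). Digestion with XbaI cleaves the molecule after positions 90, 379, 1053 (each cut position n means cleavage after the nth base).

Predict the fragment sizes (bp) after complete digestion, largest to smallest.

Circular molecule, 3 cuts → 3 fragments:
  379 − 90 = 289 bp
  1053 − 379 = 674 bp
  wrap: 1553 − 1053 + 90 = 590 bp
Sorted largest to smallest: 674, 590, 289 bp.

674, 590, 289 bp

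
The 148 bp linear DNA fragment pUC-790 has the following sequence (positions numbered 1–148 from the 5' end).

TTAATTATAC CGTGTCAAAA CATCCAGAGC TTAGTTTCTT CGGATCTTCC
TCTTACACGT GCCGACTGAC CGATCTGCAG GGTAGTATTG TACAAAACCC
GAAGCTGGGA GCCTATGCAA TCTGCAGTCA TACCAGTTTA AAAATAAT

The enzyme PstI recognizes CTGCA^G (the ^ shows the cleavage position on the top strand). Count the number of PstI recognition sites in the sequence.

CTGCAG occurs starting at positions 75, 122.
PstI cuts at 2 sites.

2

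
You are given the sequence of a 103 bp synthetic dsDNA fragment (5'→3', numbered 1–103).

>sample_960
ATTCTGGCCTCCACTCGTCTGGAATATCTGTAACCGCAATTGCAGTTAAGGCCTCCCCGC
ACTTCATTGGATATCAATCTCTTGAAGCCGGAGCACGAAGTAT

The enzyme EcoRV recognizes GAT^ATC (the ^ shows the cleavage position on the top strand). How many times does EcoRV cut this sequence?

1

GATATC occurs starting at position 70.
EcoRV cuts at 1 site.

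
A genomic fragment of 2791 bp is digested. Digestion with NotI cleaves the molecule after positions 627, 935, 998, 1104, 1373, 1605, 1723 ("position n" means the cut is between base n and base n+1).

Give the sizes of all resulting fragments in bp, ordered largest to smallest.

Linear molecule, 7 cuts → 8 fragments:
  627 − 0 = 627 bp
  935 − 627 = 308 bp
  998 − 935 = 63 bp
  1104 − 998 = 106 bp
  1373 − 1104 = 269 bp
  1605 − 1373 = 232 bp
  1723 − 1605 = 118 bp
  2791 − 1723 = 1068 bp
Sorted largest to smallest: 1068, 627, 308, 269, 232, 118, 106, 63 bp.

1068, 627, 308, 269, 232, 118, 106, 63 bp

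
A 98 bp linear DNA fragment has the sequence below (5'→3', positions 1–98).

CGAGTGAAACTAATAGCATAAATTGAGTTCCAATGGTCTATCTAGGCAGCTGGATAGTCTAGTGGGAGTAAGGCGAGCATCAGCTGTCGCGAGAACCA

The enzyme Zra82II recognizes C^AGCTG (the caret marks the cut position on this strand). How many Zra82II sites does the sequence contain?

2

CAGCTG occurs starting at positions 47, 81.
Zra82II cuts at 2 sites.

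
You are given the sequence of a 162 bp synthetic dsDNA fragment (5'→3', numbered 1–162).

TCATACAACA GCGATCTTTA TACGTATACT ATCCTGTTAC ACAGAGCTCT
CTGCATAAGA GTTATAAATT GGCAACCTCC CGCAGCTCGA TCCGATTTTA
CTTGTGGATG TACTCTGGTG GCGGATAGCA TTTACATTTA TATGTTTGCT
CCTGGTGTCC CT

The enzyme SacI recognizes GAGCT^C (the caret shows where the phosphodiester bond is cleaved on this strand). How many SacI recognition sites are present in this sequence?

GAGCTC occurs starting at position 44.
SacI cuts at 1 site.

1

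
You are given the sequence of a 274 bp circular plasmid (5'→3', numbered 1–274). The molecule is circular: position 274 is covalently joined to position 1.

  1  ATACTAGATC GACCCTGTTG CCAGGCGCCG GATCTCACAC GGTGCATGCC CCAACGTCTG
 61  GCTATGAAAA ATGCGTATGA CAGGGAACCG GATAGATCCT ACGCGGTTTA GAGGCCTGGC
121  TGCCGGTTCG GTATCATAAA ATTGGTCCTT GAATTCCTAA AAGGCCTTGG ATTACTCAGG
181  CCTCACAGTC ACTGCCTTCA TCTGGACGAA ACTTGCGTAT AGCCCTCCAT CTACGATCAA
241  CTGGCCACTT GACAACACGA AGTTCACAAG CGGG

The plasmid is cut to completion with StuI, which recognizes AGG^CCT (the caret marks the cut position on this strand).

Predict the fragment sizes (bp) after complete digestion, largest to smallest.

208, 50, 16 bp

StuI sites (AGGCCT) start at positions 112, 162, 178.
StuI cuts after base 3 of each site, so after positions 114, 164, 180.
Circular molecule, 3 cuts → 3 fragments:
  115–164 → 50 bp
  165–180 → 16 bp
  181–274 then 1–114 → 94 + 114 = 208 bp
Sorted largest to smallest: 208, 50, 16 bp.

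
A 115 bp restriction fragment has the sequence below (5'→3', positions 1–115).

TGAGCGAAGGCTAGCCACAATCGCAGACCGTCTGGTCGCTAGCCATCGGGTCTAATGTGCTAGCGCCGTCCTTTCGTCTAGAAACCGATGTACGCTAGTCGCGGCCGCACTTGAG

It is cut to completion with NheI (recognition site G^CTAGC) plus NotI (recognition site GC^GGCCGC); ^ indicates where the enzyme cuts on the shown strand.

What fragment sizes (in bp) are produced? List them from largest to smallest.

43, 28, 21, 13, 10 bp

NheI sites (GCTAGC) start at positions 10, 38, 59.
NheI cuts after the first base of each site, so after positions 10, 38, 59.
The NotI site (GCGGCCGC) starts at position 101.
NotI cuts after base 2 of each site, so after position 102.
Combined cut positions: 10, 38, 59, 102.
Linear molecule, 4 cuts → 5 fragments:
  1–10 → 10 bp
  11–38 → 28 bp
  39–59 → 21 bp
  60–102 → 43 bp
  103–115 → 13 bp
Sorted largest to smallest: 43, 28, 21, 13, 10 bp.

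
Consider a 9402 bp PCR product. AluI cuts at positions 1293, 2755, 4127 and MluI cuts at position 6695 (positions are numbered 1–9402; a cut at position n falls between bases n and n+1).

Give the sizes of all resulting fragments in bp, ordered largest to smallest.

2707, 2568, 1462, 1372, 1293 bp

Combined cut positions (sorted): 1293, 2755, 4127, 6695.
Linear molecule, 4 cuts → 5 fragments:
  1293 − 0 = 1293 bp
  2755 − 1293 = 1462 bp
  4127 − 2755 = 1372 bp
  6695 − 4127 = 2568 bp
  9402 − 6695 = 2707 bp
Sorted largest to smallest: 2707, 2568, 1462, 1372, 1293 bp.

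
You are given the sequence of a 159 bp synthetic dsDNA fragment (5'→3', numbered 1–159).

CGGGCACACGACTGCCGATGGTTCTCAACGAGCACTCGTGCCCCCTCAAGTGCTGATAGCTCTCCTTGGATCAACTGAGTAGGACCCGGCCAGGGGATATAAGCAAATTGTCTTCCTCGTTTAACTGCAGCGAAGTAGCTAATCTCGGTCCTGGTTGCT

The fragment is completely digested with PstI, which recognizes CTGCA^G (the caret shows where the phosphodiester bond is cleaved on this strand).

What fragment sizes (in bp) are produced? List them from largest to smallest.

The PstI site (CTGCAG) starts at position 125.
PstI cuts after base 5 of each site (before the last base), so after position 129.
Linear molecule, 1 cut → 2 fragments:
  1–129 → 129 bp
  130–159 → 30 bp
Sorted largest to smallest: 129, 30 bp.

129, 30 bp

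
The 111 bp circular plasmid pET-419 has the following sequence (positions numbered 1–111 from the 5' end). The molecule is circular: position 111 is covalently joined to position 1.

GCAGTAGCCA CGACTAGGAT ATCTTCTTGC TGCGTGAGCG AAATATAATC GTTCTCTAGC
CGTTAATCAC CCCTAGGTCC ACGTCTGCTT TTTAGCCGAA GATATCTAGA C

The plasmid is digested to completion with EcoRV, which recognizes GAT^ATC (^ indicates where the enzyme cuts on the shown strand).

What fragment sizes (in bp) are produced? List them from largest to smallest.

EcoRV sites (GATATC) start at positions 18, 101.
EcoRV cuts after base 3 of each site, so after positions 20, 103.
Circular molecule, 2 cuts → 2 fragments:
  21–103 → 83 bp
  104–111 then 1–20 → 8 + 20 = 28 bp
Sorted largest to smallest: 83, 28 bp.

83, 28 bp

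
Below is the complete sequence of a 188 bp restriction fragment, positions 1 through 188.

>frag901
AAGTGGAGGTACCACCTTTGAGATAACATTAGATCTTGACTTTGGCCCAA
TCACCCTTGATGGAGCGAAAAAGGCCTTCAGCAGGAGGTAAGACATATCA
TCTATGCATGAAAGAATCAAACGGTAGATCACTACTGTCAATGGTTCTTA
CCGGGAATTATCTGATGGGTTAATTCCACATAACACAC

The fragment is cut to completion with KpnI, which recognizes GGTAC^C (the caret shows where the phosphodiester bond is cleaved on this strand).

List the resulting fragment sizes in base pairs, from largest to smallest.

176, 12 bp

The KpnI site (GGTACC) starts at position 8.
KpnI cuts after base 5 of each site (before the last base), so after position 12.
Linear molecule, 1 cut → 2 fragments:
  1–12 → 12 bp
  13–188 → 176 bp
Sorted largest to smallest: 176, 12 bp.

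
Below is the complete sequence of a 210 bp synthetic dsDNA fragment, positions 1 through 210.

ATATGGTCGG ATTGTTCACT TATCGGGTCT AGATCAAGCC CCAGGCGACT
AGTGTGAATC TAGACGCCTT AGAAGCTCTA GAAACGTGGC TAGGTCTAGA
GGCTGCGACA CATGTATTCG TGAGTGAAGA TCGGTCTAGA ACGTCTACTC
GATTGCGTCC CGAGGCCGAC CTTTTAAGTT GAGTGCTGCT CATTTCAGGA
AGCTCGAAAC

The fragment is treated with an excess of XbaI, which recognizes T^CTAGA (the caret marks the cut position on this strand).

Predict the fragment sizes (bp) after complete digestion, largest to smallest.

75, 40, 31, 28, 18, 18 bp

XbaI sites (TCTAGA) start at positions 28, 59, 77, 95, 135.
XbaI cuts after the first base of each site, so after positions 28, 59, 77, 95, 135.
Linear molecule, 5 cuts → 6 fragments:
  1–28 → 28 bp
  29–59 → 31 bp
  60–77 → 18 bp
  78–95 → 18 bp
  96–135 → 40 bp
  136–210 → 75 bp
Sorted largest to smallest: 75, 40, 31, 28, 18, 18 bp.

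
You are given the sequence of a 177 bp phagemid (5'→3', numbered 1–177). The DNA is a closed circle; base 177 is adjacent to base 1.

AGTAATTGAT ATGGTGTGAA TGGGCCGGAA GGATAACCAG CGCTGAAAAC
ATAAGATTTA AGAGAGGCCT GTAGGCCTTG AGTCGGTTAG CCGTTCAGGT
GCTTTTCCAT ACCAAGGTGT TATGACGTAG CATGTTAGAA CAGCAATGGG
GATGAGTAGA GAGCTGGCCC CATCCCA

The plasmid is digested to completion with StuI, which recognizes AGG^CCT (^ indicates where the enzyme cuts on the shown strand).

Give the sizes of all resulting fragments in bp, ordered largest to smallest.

169, 8 bp

StuI sites (AGGCCT) start at positions 65, 73.
StuI cuts after base 3 of each site, so after positions 67, 75.
Circular molecule, 2 cuts → 2 fragments:
  68–75 → 8 bp
  76–177 then 1–67 → 102 + 67 = 169 bp
Sorted largest to smallest: 169, 8 bp.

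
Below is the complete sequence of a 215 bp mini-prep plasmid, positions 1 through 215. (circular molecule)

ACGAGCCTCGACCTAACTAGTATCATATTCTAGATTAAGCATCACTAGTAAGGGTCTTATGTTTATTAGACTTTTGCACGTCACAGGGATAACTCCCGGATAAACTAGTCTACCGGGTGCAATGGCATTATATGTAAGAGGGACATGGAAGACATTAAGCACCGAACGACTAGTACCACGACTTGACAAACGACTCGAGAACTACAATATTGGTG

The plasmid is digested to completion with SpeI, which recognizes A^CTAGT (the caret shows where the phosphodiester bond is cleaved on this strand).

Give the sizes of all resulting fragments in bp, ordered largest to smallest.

SpeI sites (ACTAGT) start at positions 16, 44, 104, 169.
SpeI cuts after the first base of each site, so after positions 16, 44, 104, 169.
Circular molecule, 4 cuts → 4 fragments:
  17–44 → 28 bp
  45–104 → 60 bp
  105–169 → 65 bp
  170–215 then 1–16 → 46 + 16 = 62 bp
Sorted largest to smallest: 65, 62, 60, 28 bp.

65, 62, 60, 28 bp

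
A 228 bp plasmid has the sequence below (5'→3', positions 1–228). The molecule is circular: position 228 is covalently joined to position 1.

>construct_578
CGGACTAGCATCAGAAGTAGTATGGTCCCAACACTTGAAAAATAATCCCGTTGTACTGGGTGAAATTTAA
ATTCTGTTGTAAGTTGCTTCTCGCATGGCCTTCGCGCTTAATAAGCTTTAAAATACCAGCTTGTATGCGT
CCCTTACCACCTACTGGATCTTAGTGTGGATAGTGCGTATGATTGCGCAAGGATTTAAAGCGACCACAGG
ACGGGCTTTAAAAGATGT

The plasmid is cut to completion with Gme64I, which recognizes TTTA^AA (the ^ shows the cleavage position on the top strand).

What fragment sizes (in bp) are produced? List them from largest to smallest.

Gme64I sites (TTTAAA) start at positions 66, 117, 194, 217.
Gme64I cuts after base 4 of each site, so after positions 69, 120, 197, 220.
Circular molecule, 4 cuts → 4 fragments:
  70–120 → 51 bp
  121–197 → 77 bp
  198–220 → 23 bp
  221–228 then 1–69 → 8 + 69 = 77 bp
Sorted largest to smallest: 77, 77, 51, 23 bp.

77, 77, 51, 23 bp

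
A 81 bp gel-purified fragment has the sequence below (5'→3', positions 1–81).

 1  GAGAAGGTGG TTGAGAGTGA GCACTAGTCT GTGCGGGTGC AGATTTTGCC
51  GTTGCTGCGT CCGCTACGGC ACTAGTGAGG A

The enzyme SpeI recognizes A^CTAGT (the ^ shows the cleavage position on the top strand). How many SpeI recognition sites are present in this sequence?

2

ACTAGT occurs starting at positions 23, 71.
SpeI cuts at 2 sites.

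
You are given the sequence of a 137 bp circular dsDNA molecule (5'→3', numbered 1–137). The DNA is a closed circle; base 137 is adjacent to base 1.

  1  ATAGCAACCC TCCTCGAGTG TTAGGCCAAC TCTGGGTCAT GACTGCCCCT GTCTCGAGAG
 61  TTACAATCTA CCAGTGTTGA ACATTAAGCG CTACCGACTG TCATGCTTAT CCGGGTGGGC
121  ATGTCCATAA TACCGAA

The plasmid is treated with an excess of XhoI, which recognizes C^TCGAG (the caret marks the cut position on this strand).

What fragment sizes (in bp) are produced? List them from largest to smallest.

XhoI sites (CTCGAG) start at positions 13, 53.
XhoI cuts after the first base of each site, so after positions 13, 53.
Circular molecule, 2 cuts → 2 fragments:
  14–53 → 40 bp
  54–137 then 1–13 → 84 + 13 = 97 bp
Sorted largest to smallest: 97, 40 bp.

97, 40 bp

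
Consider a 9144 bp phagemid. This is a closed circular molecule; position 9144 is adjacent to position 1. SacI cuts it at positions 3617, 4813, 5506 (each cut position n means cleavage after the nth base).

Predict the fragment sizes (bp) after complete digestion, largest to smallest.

Circular molecule, 3 cuts → 3 fragments:
  4813 − 3617 = 1196 bp
  5506 − 4813 = 693 bp
  wrap: 9144 − 5506 + 3617 = 7255 bp
Sorted largest to smallest: 7255, 1196, 693 bp.

7255, 1196, 693 bp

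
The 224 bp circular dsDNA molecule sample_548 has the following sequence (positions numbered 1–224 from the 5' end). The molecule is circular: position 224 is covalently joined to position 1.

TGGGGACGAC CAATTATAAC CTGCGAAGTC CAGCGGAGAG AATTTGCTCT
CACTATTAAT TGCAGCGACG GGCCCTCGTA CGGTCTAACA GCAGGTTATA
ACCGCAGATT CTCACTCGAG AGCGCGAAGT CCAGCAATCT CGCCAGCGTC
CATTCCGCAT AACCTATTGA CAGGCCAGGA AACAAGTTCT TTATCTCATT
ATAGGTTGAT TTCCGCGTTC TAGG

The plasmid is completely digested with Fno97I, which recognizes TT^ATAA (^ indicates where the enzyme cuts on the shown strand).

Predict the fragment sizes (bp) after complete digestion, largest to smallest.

Fno97I sites (TTATAA) start at positions 14, 96.
Fno97I cuts after base 2 of each site, so after positions 15, 97.
Circular molecule, 2 cuts → 2 fragments:
  16–97 → 82 bp
  98–224 then 1–15 → 127 + 15 = 142 bp
Sorted largest to smallest: 142, 82 bp.

142, 82 bp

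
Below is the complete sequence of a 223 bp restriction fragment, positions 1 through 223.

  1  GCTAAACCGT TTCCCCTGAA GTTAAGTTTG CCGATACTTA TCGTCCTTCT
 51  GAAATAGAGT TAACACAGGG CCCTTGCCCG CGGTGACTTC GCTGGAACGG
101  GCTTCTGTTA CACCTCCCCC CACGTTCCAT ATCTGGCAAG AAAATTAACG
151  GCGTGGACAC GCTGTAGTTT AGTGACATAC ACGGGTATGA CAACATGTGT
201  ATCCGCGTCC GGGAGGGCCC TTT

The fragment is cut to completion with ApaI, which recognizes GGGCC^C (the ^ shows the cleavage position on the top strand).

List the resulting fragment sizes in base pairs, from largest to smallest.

147, 72, 4 bp

ApaI sites (GGGCCC) start at positions 68, 215.
ApaI cuts after base 5 of each site (before the last base), so after positions 72, 219.
Linear molecule, 2 cuts → 3 fragments:
  1–72 → 72 bp
  73–219 → 147 bp
  220–223 → 4 bp
Sorted largest to smallest: 147, 72, 4 bp.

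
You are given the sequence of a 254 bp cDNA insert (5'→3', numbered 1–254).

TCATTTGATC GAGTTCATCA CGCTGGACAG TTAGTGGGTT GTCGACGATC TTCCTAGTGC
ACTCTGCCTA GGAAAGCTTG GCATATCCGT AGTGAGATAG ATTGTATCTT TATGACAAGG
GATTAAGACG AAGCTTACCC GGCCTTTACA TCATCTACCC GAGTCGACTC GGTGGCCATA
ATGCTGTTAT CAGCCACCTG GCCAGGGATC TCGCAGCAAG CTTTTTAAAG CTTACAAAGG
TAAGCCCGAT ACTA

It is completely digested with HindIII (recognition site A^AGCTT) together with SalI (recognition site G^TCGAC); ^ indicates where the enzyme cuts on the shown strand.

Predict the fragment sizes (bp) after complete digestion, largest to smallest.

HindIII sites (AAGCTT) start at positions 74, 131, 218, 228.
HindIII cuts after the first base of each site, so after positions 74, 131, 218, 228.
SalI sites (GTCGAC) start at positions 41, 163.
SalI cuts after the first base of each site, so after positions 41, 163.
Combined cut positions: 41, 74, 131, 163, 218, 228.
Linear molecule, 6 cuts → 7 fragments:
  1–41 → 41 bp
  42–74 → 33 bp
  75–131 → 57 bp
  132–163 → 32 bp
  164–218 → 55 bp
  219–228 → 10 bp
  229–254 → 26 bp
Sorted largest to smallest: 57, 55, 41, 33, 32, 26, 10 bp.

57, 55, 41, 33, 32, 26, 10 bp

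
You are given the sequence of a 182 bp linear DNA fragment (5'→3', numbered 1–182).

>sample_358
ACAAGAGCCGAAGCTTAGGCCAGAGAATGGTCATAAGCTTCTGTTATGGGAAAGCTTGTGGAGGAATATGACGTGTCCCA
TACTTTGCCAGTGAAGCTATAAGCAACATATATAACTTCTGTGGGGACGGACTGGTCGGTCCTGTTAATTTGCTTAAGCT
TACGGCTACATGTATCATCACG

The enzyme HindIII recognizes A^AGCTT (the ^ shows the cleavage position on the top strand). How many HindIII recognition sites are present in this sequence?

AAGCTT occurs starting at positions 11, 35, 52, 156.
HindIII cuts at 4 sites.

4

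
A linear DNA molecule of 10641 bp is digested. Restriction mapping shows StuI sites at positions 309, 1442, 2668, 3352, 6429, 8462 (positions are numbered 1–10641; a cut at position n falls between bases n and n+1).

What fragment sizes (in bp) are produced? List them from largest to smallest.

Linear molecule, 6 cuts → 7 fragments:
  309 − 0 = 309 bp
  1442 − 309 = 1133 bp
  2668 − 1442 = 1226 bp
  3352 − 2668 = 684 bp
  6429 − 3352 = 3077 bp
  8462 − 6429 = 2033 bp
  10641 − 8462 = 2179 bp
Sorted largest to smallest: 3077, 2179, 2033, 1226, 1133, 684, 309 bp.

3077, 2179, 2033, 1226, 1133, 684, 309 bp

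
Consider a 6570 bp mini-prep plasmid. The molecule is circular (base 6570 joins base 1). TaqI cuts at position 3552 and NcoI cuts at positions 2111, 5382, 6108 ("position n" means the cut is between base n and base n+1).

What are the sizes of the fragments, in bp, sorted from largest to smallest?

2573, 1830, 1441, 726 bp

Combined cut positions (sorted): 2111, 3552, 5382, 6108.
Circular molecule, 4 cuts → 4 fragments:
  3552 − 2111 = 1441 bp
  5382 − 3552 = 1830 bp
  6108 − 5382 = 726 bp
  wrap: 6570 − 6108 + 2111 = 2573 bp
Sorted largest to smallest: 2573, 1830, 1441, 726 bp.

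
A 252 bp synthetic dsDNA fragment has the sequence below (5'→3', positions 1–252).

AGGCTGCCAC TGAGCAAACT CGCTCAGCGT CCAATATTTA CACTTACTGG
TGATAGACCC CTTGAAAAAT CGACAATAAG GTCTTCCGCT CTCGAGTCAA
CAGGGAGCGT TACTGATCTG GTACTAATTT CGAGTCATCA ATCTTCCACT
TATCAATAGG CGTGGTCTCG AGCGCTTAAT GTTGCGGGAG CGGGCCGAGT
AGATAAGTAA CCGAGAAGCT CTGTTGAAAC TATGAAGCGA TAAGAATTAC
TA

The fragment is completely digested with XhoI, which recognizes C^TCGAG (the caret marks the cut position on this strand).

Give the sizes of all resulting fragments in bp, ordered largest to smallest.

91, 85, 76 bp

XhoI sites (CTCGAG) start at positions 91, 167.
XhoI cuts after the first base of each site, so after positions 91, 167.
Linear molecule, 2 cuts → 3 fragments:
  1–91 → 91 bp
  92–167 → 76 bp
  168–252 → 85 bp
Sorted largest to smallest: 91, 85, 76 bp.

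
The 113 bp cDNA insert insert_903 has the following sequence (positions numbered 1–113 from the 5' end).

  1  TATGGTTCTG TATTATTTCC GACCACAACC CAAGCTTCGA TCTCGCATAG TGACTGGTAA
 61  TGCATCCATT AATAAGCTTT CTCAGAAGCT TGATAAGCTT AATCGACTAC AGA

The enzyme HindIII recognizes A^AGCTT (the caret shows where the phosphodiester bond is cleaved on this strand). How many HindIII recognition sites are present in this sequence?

4

AAGCTT occurs starting at positions 32, 74, 86, 95.
HindIII cuts at 4 sites.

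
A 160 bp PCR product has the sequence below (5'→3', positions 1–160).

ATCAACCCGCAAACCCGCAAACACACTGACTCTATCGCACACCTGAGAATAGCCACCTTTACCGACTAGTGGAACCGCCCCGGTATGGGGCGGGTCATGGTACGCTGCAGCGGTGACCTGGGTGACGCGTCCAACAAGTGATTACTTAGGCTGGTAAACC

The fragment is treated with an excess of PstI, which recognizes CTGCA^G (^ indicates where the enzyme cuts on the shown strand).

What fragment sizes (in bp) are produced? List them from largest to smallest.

The PstI site (CTGCAG) starts at position 105.
PstI cuts after base 5 of each site (before the last base), so after position 109.
Linear molecule, 1 cut → 2 fragments:
  1–109 → 109 bp
  110–160 → 51 bp
Sorted largest to smallest: 109, 51 bp.

109, 51 bp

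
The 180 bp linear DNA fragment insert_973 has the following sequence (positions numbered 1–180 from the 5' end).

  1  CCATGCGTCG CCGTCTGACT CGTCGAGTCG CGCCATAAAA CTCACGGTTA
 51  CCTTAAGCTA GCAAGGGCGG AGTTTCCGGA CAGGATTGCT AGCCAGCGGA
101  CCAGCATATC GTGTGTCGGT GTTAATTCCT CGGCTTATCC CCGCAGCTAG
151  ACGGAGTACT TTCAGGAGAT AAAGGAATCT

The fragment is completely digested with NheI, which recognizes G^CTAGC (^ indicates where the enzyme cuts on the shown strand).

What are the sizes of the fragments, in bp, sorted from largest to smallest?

NheI sites (GCTAGC) start at positions 57, 88.
NheI cuts after the first base of each site, so after positions 57, 88.
Linear molecule, 2 cuts → 3 fragments:
  1–57 → 57 bp
  58–88 → 31 bp
  89–180 → 92 bp
Sorted largest to smallest: 92, 57, 31 bp.

92, 57, 31 bp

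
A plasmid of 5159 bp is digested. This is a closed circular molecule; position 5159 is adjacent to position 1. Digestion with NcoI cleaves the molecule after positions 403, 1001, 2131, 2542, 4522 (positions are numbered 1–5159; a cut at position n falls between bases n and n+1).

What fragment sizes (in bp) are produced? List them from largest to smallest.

1980, 1130, 1040, 598, 411 bp

Circular molecule, 5 cuts → 5 fragments:
  1001 − 403 = 598 bp
  2131 − 1001 = 1130 bp
  2542 − 2131 = 411 bp
  4522 − 2542 = 1980 bp
  wrap: 5159 − 4522 + 403 = 1040 bp
Sorted largest to smallest: 1980, 1130, 1040, 598, 411 bp.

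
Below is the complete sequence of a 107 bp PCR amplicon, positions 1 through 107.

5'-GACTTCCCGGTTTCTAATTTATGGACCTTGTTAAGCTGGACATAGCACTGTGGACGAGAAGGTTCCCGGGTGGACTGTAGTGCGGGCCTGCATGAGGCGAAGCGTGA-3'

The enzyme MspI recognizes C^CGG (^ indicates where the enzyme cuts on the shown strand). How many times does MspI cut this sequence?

2

CCGG occurs starting at positions 7, 66.
MspI cuts at 2 sites.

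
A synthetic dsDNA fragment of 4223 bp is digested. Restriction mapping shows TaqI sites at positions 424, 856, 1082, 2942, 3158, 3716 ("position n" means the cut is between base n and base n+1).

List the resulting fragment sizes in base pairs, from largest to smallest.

Linear molecule, 6 cuts → 7 fragments:
  424 − 0 = 424 bp
  856 − 424 = 432 bp
  1082 − 856 = 226 bp
  2942 − 1082 = 1860 bp
  3158 − 2942 = 216 bp
  3716 − 3158 = 558 bp
  4223 − 3716 = 507 bp
Sorted largest to smallest: 1860, 558, 507, 432, 424, 226, 216 bp.

1860, 558, 507, 432, 424, 226, 216 bp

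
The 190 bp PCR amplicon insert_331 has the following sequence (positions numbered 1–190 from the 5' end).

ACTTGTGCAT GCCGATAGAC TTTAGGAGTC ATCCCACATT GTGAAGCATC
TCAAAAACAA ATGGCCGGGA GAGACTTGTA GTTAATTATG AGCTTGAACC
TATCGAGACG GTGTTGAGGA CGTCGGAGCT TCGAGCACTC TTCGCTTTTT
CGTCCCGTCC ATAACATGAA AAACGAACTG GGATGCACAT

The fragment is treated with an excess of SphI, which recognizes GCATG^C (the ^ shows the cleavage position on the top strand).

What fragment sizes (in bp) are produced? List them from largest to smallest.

179, 11 bp

The SphI site (GCATGC) starts at position 7.
SphI cuts after base 5 of each site (before the last base), so after position 11.
Linear molecule, 1 cut → 2 fragments:
  1–11 → 11 bp
  12–190 → 179 bp
Sorted largest to smallest: 179, 11 bp.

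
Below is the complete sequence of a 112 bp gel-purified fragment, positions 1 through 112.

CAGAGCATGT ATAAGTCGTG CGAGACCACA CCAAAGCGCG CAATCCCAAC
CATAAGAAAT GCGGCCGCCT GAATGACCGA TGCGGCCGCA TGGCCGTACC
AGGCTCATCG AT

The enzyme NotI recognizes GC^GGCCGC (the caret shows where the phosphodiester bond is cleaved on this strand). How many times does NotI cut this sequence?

GCGGCCGC occurs starting at positions 61, 82.
NotI cuts at 2 sites.

2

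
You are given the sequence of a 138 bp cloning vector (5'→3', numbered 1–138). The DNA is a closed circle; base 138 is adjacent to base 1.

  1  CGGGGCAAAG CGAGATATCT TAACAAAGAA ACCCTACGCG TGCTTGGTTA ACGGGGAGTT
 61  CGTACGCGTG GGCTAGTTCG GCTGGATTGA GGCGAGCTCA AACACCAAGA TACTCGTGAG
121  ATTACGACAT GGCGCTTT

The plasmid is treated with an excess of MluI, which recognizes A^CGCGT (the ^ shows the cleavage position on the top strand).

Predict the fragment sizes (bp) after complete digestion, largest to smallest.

MluI sites (ACGCGT) start at positions 36, 64.
MluI cuts after the first base of each site, so after positions 36, 64.
Circular molecule, 2 cuts → 2 fragments:
  37–64 → 28 bp
  65–138 then 1–36 → 74 + 36 = 110 bp
Sorted largest to smallest: 110, 28 bp.

110, 28 bp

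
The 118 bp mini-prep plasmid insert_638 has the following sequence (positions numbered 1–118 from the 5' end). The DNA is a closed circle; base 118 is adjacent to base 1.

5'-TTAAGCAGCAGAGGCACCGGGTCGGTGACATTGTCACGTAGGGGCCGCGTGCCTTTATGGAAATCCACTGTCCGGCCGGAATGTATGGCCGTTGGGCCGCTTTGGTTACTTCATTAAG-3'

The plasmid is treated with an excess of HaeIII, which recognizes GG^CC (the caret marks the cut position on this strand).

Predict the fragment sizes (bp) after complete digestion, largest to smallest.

66, 31, 13, 8 bp

HaeIII sites (GGCC) start at positions 43, 74, 87, 95.
HaeIII cuts after base 2 of each site, so after positions 44, 75, 88, 96.
Circular molecule, 4 cuts → 4 fragments:
  45–75 → 31 bp
  76–88 → 13 bp
  89–96 → 8 bp
  97–118 then 1–44 → 22 + 44 = 66 bp
Sorted largest to smallest: 66, 31, 13, 8 bp.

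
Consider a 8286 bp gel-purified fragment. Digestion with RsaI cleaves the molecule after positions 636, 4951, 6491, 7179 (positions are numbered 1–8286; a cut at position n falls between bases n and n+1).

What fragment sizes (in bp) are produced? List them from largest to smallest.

4315, 1540, 1107, 688, 636 bp

Linear molecule, 4 cuts → 5 fragments:
  636 − 0 = 636 bp
  4951 − 636 = 4315 bp
  6491 − 4951 = 1540 bp
  7179 − 6491 = 688 bp
  8286 − 7179 = 1107 bp
Sorted largest to smallest: 4315, 1540, 1107, 688, 636 bp.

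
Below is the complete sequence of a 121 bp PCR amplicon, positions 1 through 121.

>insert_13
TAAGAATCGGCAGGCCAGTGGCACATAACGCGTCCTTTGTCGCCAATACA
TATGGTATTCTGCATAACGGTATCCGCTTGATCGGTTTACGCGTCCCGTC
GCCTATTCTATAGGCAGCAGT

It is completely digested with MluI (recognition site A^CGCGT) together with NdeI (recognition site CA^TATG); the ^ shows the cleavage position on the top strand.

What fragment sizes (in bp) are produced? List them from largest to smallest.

39, 32, 28, 22 bp

MluI sites (ACGCGT) start at positions 28, 89.
MluI cuts after the first base of each site, so after positions 28, 89.
The NdeI site (CATATG) starts at position 49.
NdeI cuts after base 2 of each site, so after position 50.
Combined cut positions: 28, 50, 89.
Linear molecule, 3 cuts → 4 fragments:
  1–28 → 28 bp
  29–50 → 22 bp
  51–89 → 39 bp
  90–121 → 32 bp
Sorted largest to smallest: 39, 32, 28, 22 bp.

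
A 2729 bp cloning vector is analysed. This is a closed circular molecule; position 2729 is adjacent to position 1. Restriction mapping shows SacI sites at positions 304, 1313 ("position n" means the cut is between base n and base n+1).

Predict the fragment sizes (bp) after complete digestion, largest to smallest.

1720, 1009 bp

Circular molecule, 2 cuts → 2 fragments:
  1313 − 304 = 1009 bp
  wrap: 2729 − 1313 + 304 = 1720 bp
Sorted largest to smallest: 1720, 1009 bp.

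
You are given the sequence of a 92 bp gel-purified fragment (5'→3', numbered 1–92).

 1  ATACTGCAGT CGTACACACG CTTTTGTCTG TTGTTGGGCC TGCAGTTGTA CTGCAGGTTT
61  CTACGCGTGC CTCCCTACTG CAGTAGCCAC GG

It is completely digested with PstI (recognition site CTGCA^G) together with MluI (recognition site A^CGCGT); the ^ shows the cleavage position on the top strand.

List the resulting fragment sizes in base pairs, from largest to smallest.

PstI sites (CTGCAG) start at positions 4, 40, 51, 78.
PstI cuts after base 5 of each site (before the last base), so after positions 8, 44, 55, 82.
The MluI site (ACGCGT) starts at position 63.
MluI cuts after the first base of each site, so after position 63.
Combined cut positions: 8, 44, 55, 63, 82.
Linear molecule, 5 cuts → 6 fragments:
  1–8 → 8 bp
  9–44 → 36 bp
  45–55 → 11 bp
  56–63 → 8 bp
  64–82 → 19 bp
  83–92 → 10 bp
Sorted largest to smallest: 36, 19, 11, 10, 8, 8 bp.

36, 19, 11, 10, 8, 8 bp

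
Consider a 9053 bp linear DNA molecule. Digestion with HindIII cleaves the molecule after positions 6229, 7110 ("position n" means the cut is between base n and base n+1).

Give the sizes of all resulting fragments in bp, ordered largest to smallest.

Linear molecule, 2 cuts → 3 fragments:
  6229 − 0 = 6229 bp
  7110 − 6229 = 881 bp
  9053 − 7110 = 1943 bp
Sorted largest to smallest: 6229, 1943, 881 bp.

6229, 1943, 881 bp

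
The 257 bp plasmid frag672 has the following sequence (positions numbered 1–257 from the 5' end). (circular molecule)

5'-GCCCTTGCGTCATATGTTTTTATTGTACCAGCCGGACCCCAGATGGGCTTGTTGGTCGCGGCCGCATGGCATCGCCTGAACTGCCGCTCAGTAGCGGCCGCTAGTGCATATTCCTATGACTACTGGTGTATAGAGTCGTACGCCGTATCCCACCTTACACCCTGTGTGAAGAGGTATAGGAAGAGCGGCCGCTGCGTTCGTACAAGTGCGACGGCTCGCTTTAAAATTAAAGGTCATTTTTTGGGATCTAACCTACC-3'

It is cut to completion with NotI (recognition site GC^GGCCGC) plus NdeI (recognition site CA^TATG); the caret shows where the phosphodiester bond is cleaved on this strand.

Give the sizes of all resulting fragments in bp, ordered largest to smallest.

NotI sites (GCGGCCGC) start at positions 58, 94, 185.
NotI cuts after base 2 of each site, so after positions 59, 95, 186.
The NdeI site (CATATG) starts at position 11.
NdeI cuts after base 2 of each site, so after position 12.
Combined cut positions: 12, 59, 95, 186.
Circular molecule, 4 cuts → 4 fragments:
  13–59 → 47 bp
  60–95 → 36 bp
  96–186 → 91 bp
  187–257 then 1–12 → 71 + 12 = 83 bp
Sorted largest to smallest: 91, 83, 47, 36 bp.

91, 83, 47, 36 bp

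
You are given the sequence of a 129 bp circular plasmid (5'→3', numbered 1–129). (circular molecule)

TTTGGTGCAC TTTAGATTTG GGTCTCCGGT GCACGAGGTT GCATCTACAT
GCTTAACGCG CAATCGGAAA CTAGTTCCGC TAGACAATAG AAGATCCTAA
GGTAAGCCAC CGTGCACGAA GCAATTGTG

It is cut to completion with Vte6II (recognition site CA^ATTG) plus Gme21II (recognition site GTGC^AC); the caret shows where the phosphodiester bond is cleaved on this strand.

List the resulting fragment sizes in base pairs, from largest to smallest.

83, 24, 14, 8 bp

The Vte6II site (CAATTG) starts at position 122.
Vte6II cuts after base 2 of each site, so after position 123.
Gme21II sites (GTGCAC) start at positions 5, 29, 112.
Gme21II cuts after base 4 of each site, so after positions 8, 32, 115.
Combined cut positions: 8, 32, 115, 123.
Circular molecule, 4 cuts → 4 fragments:
  9–32 → 24 bp
  33–115 → 83 bp
  116–123 → 8 bp
  124–129 then 1–8 → 6 + 8 = 14 bp
Sorted largest to smallest: 83, 24, 14, 8 bp.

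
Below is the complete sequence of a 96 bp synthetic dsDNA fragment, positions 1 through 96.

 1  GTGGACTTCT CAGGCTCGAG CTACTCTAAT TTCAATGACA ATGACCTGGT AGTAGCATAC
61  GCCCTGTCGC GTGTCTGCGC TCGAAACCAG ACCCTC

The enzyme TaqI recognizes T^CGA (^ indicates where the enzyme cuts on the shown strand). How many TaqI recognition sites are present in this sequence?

2

TCGA occurs starting at positions 16, 81.
TaqI cuts at 2 sites.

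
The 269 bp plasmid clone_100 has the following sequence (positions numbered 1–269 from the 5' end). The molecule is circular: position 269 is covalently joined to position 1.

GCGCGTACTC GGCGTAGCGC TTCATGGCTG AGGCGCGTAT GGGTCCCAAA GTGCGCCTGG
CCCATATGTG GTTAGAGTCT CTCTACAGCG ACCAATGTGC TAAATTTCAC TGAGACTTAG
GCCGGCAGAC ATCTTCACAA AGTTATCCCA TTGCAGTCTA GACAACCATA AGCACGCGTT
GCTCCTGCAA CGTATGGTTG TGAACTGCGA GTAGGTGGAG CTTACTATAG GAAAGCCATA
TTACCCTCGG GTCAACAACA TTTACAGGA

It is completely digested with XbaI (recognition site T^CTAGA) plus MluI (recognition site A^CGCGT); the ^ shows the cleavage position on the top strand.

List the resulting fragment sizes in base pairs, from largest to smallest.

The XbaI site (TCTAGA) starts at position 157.
XbaI cuts after the first base of each site, so after position 157.
The MluI site (ACGCGT) starts at position 174.
MluI cuts after the first base of each site, so after position 174.
Combined cut positions: 157, 174.
Circular molecule, 2 cuts → 2 fragments:
  158–174 → 17 bp
  175–269 then 1–157 → 95 + 157 = 252 bp
Sorted largest to smallest: 252, 17 bp.

252, 17 bp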